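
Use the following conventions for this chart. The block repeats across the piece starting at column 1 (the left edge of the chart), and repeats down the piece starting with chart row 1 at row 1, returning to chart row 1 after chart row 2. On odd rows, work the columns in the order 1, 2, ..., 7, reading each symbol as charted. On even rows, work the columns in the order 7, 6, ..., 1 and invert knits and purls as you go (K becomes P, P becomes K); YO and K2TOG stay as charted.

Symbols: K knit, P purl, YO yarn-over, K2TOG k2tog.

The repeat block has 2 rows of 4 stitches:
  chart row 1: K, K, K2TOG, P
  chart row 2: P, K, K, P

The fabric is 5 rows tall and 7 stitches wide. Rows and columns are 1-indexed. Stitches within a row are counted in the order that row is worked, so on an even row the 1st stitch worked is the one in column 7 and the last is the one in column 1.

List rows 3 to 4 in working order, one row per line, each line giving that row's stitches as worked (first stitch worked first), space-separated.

Row 3: chart row 1, RS - tile across columns 1-7 and work as-is.
Row 4: chart row 2, WS - tiled (columns 1-7): P K K P P K K; work from column 7 back to 1 with K<->P swapped.

== ROWS AS WORKED ==
K K K2TOG P K K K2TOG
P P K K P P K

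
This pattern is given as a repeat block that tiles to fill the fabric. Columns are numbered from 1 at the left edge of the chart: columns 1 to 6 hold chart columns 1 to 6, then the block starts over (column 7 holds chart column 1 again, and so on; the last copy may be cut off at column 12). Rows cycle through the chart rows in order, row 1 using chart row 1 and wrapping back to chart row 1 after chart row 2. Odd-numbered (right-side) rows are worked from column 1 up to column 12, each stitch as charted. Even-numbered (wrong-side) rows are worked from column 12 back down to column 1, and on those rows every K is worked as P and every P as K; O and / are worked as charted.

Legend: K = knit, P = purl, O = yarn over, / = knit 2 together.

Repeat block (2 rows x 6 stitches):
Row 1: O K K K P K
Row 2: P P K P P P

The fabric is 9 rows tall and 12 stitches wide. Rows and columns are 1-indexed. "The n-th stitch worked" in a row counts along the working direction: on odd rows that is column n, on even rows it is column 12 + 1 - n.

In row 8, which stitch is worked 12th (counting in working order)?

Row 8 uses chart row ((8-1) mod 2)+1 = 2. Row 8 is even, so WS.
Chart row 2 tiled across columns 1-12: P P K P P P P P K P P P
WS: work from column 12 back to column 1 (reverse the tiled row), swapping K<->P (O and / unchanged).
Row 8 as worked: K K K P K K K K K P K K
Stitch 12 in working order -> K

Stitch:
K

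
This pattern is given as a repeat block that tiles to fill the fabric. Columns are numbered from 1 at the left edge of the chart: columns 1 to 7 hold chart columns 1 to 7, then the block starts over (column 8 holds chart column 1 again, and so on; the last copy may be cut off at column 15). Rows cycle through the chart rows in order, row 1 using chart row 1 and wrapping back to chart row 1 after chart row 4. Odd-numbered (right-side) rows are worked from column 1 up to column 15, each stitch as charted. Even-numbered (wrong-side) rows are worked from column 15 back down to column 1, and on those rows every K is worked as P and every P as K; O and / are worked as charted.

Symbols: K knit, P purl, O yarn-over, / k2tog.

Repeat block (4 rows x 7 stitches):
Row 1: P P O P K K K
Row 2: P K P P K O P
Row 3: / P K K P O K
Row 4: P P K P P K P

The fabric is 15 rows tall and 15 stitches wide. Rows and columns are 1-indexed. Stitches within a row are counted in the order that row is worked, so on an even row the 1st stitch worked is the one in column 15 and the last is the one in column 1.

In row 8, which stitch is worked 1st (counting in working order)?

For row 8: chart row = ((8-1) mod 4) + 1 = 4; this is a WS (even) row.
Chart row 4 tiled across columns 1-15: P P K P P K P P P K P P K P P
WS: work from column 15 back to column 1 (reverse the tiled row), swapping K<->P (O and / unchanged).
Row 8 as worked: K K P K K P K K K P K K P K K
The 1st stitch worked is K.

Stitch:
K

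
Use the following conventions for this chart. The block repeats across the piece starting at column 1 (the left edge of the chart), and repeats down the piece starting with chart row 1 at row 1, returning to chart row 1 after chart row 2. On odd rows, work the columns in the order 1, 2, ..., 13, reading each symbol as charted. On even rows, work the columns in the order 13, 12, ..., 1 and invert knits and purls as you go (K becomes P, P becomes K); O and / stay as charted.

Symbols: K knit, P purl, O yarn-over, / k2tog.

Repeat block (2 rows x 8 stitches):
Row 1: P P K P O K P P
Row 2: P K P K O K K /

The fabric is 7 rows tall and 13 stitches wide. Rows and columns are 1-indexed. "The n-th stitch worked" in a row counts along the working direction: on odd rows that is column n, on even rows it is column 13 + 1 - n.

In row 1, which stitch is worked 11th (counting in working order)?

Stitch:
K

Derivation:
Row 1 uses chart row ((1-1) mod 2)+1 = 1. Row 1 is odd, so RS.
Chart row 1 tiled across columns 1-13: P P K P O K P P P P K P O
RS row: no reversal, no swap; stitch n worked = column n.
Stitch 11 in working order -> K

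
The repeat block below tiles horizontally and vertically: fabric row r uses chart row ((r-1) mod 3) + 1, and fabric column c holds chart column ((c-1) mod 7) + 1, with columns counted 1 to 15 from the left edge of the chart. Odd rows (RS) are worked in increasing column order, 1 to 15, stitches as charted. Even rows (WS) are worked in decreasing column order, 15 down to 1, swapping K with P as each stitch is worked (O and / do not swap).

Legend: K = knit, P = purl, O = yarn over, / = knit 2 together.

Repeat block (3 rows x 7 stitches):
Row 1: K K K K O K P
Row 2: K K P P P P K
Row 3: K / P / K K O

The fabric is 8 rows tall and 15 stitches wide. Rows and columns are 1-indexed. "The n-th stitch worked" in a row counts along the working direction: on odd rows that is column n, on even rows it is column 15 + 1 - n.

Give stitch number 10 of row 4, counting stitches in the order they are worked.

For row 4: chart row = ((4-1) mod 3) + 1 = 1; this is a WS (even) row.
Chart row 1 tiled across columns 1-15: K K K K O K P K K K K O K P K
Wrong side: read the tiled row from column 15 down to 1 and exchange K with P (leave O, /).
Row 4 as worked: P K P O P P P P K P O P P P P
The 10th stitch worked is P.

Stitch:
P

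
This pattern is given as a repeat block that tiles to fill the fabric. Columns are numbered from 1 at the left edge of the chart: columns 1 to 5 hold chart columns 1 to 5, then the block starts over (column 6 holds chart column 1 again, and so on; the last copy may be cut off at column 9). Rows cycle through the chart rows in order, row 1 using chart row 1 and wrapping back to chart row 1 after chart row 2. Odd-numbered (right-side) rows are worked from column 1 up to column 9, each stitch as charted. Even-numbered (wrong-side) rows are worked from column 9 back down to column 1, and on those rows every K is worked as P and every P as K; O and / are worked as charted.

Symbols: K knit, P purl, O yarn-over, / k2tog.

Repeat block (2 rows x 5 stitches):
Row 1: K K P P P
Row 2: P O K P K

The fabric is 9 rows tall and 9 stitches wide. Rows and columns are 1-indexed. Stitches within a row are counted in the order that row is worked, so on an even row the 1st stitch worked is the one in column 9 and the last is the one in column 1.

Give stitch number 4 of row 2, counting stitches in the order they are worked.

== STITCH ==
K

Derivation:
Row 2 uses chart row ((2-1) mod 2)+1 = 2. Row 2 is even, so WS.
Chart row 2 tiled across columns 1-9: P O K P K P O K P
Wrong side: read the tiled row from column 9 down to 1 and exchange K with P (leave O, /).
Row 2 as worked: K P O K P K P O K
Counting 4 along the worked row gives K.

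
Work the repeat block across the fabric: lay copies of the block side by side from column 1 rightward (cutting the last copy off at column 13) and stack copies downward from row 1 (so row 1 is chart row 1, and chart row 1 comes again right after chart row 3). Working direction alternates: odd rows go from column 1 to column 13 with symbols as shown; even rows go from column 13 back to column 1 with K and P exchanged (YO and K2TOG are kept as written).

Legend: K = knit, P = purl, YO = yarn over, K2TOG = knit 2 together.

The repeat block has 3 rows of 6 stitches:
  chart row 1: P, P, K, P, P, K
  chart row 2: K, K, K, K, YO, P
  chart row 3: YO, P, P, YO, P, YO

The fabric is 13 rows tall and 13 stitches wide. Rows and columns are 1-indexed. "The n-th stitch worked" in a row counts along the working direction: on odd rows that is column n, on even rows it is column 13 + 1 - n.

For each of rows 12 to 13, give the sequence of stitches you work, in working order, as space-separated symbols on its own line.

== ROWS AS WORKED ==
YO YO K YO K K YO YO K YO K K YO
P P K P P K P P K P P K P

Derivation:
Row 12: chart row 3, WS - tiled (columns 1-13): YO P P YO P YO YO P P YO P YO YO; work from column 13 back to 1 with K<->P swapped.
Row 13: chart row 1, RS - tile across columns 1-13 and work as-is.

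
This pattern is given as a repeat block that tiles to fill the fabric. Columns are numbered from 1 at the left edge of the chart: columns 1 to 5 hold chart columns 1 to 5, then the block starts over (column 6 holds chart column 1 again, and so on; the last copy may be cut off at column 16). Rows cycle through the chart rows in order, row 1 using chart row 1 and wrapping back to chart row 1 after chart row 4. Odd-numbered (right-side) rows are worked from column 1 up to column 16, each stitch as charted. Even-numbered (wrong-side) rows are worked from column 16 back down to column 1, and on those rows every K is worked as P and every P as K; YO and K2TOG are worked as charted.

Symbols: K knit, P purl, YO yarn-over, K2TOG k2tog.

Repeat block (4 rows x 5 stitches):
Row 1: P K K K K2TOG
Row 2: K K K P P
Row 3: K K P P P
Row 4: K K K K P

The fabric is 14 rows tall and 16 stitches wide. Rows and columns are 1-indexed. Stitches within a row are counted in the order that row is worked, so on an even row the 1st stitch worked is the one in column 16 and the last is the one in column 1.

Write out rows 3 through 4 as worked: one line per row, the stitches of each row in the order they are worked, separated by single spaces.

== ROWS AS WORKED ==
K K P P P K K P P P K K P P P K
P K P P P P K P P P P K P P P P

Derivation:
Row 3: chart row 3, RS - tile across columns 1-16 and work as-is.
Row 4: chart row 4, WS - tiled (columns 1-16): K K K K P K K K K P K K K K P K; work from column 16 back to 1 with K<->P swapped.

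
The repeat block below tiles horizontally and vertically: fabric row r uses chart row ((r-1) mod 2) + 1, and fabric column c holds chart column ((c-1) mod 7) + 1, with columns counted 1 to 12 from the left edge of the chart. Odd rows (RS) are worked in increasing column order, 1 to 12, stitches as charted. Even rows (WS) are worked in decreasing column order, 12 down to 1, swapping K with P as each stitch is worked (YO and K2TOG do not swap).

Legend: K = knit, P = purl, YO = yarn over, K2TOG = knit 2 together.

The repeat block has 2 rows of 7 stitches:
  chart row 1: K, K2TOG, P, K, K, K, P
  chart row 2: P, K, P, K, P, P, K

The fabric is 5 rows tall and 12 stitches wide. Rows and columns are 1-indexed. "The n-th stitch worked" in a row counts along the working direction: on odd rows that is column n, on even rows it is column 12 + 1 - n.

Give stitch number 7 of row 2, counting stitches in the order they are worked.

Row 2 uses chart row ((2-1) mod 2)+1 = 2. Row 2 is even, so WS.
Chart row 2 tiled across columns 1-12: P K P K P P K P K P K P
WS: work from column 12 back to column 1 (reverse the tiled row), swapping K<->P (YO and K2TOG unchanged).
Row 2 as worked: K P K P K P K K P K P K
Counting 7 along the worked row gives K.

Stitch:
K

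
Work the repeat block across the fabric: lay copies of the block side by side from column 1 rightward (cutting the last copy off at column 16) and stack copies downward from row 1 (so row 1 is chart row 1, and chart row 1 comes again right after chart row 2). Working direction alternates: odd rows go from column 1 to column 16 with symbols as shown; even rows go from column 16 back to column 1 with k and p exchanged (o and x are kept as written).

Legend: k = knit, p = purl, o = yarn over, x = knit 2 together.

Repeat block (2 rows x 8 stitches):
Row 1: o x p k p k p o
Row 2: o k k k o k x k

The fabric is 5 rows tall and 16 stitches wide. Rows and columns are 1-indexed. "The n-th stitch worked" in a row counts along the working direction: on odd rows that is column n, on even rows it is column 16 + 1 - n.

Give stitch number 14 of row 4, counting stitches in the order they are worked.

Stitch:
p

Derivation:
Row 4 uses chart row ((4-1) mod 2)+1 = 2. Row 4 is even, so WS.
Chart row 2 tiled across columns 1-16: o k k k o k x k o k k k o k x k
WS: work from column 16 back to column 1 (reverse the tiled row), swapping k<->p (o and x unchanged).
Row 4 as worked: p x p o p p p o p x p o p p p o
Stitch 14 in working order -> p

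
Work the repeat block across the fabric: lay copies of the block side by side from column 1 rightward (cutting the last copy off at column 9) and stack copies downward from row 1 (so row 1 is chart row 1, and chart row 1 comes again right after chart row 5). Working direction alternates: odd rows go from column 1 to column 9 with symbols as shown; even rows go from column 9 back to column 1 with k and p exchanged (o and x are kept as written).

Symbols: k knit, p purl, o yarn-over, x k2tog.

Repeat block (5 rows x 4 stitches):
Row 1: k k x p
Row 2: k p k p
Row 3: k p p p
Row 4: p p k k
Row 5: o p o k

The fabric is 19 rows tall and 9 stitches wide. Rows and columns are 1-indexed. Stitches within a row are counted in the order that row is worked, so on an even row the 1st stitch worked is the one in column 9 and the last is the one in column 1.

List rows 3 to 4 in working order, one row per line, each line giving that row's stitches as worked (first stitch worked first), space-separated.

Row 3: chart row 3, RS - tile across columns 1-9 and work as-is.
Row 4: chart row 4, WS - tiled (columns 1-9): p p k k p p k k p; work from column 9 back to 1 with k<->p swapped.

Rows as worked:
k p p p k p p p k
k p p k k p p k k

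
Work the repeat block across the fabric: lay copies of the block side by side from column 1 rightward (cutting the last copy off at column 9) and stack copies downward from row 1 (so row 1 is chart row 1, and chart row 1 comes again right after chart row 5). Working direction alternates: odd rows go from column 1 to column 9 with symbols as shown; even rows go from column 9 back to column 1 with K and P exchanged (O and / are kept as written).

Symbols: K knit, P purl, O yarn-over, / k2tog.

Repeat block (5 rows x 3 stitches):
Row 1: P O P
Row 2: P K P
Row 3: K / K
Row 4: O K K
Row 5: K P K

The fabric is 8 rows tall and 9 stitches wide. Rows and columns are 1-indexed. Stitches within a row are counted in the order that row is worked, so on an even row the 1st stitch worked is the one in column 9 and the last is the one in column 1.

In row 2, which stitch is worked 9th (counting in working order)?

Stitch:
K

Derivation:
Row 2: (2-1) mod 5 = 1, so use chart row 2. Even row -> WS.
Chart row 2 tiled across columns 1-9: P K P P K P P K P
Wrong side: read the tiled row from column 9 down to 1 and exchange K with P (leave O, /).
Row 2 as worked: K P K K P K K P K
Stitch 9 in working order -> K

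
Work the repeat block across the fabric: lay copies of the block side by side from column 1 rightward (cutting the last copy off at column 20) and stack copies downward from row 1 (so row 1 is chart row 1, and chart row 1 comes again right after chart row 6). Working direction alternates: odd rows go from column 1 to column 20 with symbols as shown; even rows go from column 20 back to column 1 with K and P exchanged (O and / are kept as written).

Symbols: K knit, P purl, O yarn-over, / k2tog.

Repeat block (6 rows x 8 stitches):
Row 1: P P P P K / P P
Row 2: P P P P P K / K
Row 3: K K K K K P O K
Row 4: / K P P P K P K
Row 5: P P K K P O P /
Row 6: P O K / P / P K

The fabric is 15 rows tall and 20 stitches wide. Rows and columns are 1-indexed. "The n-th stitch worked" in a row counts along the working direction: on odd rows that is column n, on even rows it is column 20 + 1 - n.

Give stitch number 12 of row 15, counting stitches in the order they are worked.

Row 15 uses chart row ((15-1) mod 6)+1 = 3. Row 15 is odd, so RS.
Chart row 3 tiled across columns 1-20: K K K K K P O K K K K K K P O K K K K K
Right side: take the tiled row as-is (worked left to right from column 1).
Stitch 12 in working order -> K

Result:
K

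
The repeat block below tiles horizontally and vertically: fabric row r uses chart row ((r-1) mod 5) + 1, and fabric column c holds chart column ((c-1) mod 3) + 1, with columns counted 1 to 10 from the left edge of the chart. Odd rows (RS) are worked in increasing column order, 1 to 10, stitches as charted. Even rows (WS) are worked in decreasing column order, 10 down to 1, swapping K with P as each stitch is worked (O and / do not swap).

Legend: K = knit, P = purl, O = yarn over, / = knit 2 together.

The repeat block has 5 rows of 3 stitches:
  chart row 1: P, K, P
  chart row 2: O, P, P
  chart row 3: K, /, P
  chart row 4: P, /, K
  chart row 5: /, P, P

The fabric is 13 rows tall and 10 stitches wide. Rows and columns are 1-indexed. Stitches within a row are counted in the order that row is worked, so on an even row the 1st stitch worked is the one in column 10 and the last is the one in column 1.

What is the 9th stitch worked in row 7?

Row 7: (7-1) mod 5 = 1, so use chart row 2. Odd row -> RS.
Chart row 2 tiled across columns 1-10: O P P O P P O P P O
RS: work column 1 to column 10, symbols as charted — the tiled row is the row as worked.
The 9th stitch worked is P.

Stitch:
P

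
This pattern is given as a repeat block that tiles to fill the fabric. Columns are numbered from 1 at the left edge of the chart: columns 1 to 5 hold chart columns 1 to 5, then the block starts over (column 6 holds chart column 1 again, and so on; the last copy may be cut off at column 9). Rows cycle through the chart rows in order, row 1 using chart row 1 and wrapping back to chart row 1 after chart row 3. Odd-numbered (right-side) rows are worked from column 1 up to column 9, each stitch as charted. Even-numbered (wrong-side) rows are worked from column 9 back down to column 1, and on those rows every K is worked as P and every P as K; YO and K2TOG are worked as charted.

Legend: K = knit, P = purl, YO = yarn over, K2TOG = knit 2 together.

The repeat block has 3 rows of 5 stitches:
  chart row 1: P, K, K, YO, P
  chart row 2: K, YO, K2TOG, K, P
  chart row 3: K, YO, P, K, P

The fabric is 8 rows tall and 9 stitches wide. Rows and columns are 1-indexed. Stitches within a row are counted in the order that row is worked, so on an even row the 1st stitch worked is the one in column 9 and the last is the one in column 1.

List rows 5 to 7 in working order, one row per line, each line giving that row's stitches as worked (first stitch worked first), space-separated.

Row 5: chart row 2, RS - tile across columns 1-9 and work as-is.
Row 6: chart row 3, WS - tiled (columns 1-9): K YO P K P K YO P K; work from column 9 back to 1 with K<->P swapped.
Row 7: chart row 1, RS - tile across columns 1-9 and work as-is.

Result:
K YO K2TOG K P K YO K2TOG K
P K YO P K P K YO P
P K K YO P P K K YO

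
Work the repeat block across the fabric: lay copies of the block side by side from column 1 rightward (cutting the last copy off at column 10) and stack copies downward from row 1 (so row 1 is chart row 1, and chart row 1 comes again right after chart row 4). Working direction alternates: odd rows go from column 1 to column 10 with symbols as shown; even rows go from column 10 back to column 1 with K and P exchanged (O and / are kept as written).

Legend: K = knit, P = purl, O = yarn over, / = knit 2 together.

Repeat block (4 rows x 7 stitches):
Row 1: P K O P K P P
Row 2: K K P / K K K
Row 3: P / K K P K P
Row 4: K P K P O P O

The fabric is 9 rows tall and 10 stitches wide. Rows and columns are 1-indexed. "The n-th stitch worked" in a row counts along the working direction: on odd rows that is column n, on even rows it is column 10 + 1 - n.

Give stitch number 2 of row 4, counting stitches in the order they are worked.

Stitch:
K

Derivation:
For row 4: chart row = ((4-1) mod 4) + 1 = 4; this is a WS (even) row.
Chart row 4 tiled across columns 1-10: K P K P O P O K P K
WS row: flip the tiled sequence (start at column 10) and apply K<->P; O and / stay.
Row 4 as worked: P K P O K O K P K P
The 2nd stitch worked is K.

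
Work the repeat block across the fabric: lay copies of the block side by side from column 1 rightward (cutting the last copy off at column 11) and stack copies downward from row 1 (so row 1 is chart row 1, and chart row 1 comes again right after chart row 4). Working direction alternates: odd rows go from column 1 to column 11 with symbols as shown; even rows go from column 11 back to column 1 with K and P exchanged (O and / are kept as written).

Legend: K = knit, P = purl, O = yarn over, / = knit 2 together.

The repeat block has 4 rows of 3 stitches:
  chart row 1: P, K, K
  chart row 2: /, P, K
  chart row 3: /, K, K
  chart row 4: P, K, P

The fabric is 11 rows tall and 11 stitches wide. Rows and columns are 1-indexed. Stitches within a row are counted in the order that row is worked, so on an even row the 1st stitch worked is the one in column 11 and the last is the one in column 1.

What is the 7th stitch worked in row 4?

Result:
P

Derivation:
Row 4: (4-1) mod 4 = 3, so use chart row 4. Even row -> WS.
Chart row 4 tiled across columns 1-11: P K P P K P P K P P K
Wrong side: read the tiled row from column 11 down to 1 and exchange K with P (leave O, /).
Row 4 as worked: P K K P K K P K K P K
Stitch 7 in working order -> P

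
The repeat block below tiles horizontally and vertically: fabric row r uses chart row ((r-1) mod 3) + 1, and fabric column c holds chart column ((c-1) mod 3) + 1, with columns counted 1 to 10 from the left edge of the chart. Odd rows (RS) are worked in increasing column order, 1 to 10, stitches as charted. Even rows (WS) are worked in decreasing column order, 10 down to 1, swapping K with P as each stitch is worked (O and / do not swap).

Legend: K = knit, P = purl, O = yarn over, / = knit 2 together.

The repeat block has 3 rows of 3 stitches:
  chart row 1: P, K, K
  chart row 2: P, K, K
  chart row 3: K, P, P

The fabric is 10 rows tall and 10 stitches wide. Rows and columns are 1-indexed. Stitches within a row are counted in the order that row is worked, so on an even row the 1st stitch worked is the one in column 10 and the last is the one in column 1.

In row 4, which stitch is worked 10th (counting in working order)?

Row 4: (4-1) mod 3 = 0, so use chart row 1. Even row -> WS.
Chart row 1 tiled across columns 1-10: P K K P K K P K K P
WS: work from column 10 back to column 1 (reverse the tiled row), swapping K<->P (O and / unchanged).
Row 4 as worked: K P P K P P K P P K
The 10th stitch worked is K.

Stitch:
K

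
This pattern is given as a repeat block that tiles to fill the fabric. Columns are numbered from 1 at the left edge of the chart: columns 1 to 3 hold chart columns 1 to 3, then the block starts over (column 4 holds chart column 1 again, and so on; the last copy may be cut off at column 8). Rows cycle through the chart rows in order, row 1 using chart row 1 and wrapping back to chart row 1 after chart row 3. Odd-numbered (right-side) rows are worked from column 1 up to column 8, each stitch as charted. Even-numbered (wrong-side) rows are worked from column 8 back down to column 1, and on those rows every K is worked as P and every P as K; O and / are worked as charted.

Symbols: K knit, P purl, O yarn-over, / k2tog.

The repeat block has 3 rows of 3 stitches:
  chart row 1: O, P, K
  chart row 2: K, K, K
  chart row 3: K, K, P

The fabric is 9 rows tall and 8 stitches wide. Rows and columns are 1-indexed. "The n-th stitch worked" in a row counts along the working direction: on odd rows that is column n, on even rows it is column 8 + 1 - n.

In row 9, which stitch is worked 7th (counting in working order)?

Row 9: (9-1) mod 3 = 2, so use chart row 3. Odd row -> RS.
Chart row 3 tiled across columns 1-8: K K P K K P K K
Right side: take the tiled row as-is (worked left to right from column 1).
Counting 7 along the worked row gives K.

Result:
K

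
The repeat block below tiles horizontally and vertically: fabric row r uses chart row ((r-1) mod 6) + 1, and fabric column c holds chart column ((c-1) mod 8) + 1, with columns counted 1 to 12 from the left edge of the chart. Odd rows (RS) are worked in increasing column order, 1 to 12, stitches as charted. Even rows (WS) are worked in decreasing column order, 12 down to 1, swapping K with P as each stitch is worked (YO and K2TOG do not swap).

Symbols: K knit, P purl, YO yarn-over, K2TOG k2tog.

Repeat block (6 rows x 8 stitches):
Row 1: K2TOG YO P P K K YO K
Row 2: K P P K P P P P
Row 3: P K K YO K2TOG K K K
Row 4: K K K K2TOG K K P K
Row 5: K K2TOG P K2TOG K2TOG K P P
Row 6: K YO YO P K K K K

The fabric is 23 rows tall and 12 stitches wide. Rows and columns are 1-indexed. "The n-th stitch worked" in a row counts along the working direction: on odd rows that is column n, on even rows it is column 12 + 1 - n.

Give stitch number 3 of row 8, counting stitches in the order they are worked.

Result:
K

Derivation:
For row 8: chart row = ((8-1) mod 6) + 1 = 2; this is a WS (even) row.
Chart row 2 tiled across columns 1-12: K P P K P P P P K P P K
WS row: flip the tiled sequence (start at column 12) and apply K<->P; YO and K2TOG stay.
Row 8 as worked: P K K P K K K K P K K P
Counting 3 along the worked row gives K.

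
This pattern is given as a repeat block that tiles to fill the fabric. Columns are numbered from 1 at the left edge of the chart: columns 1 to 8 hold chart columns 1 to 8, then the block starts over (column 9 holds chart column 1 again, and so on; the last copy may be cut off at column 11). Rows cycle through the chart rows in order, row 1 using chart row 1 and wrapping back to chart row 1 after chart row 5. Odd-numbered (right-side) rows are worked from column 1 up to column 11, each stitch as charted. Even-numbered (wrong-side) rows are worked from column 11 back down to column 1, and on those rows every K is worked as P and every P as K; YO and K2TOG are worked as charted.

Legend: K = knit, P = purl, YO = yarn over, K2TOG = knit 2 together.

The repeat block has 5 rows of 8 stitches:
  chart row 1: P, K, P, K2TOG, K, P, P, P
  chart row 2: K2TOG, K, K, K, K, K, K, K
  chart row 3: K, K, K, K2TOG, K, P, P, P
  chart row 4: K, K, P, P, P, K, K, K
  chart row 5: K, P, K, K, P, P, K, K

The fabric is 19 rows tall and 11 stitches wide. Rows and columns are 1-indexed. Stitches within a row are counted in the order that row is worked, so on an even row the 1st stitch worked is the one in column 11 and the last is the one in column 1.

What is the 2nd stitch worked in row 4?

Stitch:
P

Derivation:
For row 4: chart row = ((4-1) mod 5) + 1 = 4; this is a WS (even) row.
Chart row 4 tiled across columns 1-11: K K P P P K K K K K P
Wrong side: read the tiled row from column 11 down to 1 and exchange K with P (leave YO, K2TOG).
Row 4 as worked: K P P P P P K K K P P
Counting 2 along the worked row gives P.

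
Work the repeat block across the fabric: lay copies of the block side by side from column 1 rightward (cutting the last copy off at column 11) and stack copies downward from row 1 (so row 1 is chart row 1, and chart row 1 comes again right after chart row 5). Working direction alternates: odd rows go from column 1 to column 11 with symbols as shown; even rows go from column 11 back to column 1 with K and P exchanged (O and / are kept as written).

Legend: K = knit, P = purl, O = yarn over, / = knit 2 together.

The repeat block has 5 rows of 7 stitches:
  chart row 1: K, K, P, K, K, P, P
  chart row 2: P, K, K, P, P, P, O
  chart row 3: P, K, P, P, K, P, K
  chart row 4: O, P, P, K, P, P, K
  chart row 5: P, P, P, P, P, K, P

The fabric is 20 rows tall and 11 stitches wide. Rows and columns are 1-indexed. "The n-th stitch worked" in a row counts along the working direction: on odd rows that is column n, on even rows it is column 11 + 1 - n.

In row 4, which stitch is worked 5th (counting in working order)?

Row 4: (4-1) mod 5 = 3, so use chart row 4. Even row -> WS.
Chart row 4 tiled across columns 1-11: O P P K P P K O P P K
WS: work from column 11 back to column 1 (reverse the tiled row), swapping K<->P (O and / unchanged).
Row 4 as worked: P K K O P K K P K K O
The 5th stitch worked is P.

== STITCH ==
P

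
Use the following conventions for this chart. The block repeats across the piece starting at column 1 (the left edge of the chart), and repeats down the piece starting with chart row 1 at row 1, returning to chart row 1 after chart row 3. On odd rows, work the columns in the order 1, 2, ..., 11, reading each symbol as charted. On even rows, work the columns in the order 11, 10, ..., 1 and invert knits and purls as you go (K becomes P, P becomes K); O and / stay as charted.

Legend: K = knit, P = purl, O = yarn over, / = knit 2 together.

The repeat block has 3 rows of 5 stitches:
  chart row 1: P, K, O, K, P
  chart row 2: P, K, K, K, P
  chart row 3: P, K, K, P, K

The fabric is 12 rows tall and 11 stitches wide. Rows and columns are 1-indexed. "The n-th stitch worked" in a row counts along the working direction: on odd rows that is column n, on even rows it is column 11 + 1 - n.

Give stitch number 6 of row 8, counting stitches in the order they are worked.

Row 8: (8-1) mod 3 = 1, so use chart row 2. Even row -> WS.
Chart row 2 tiled across columns 1-11: P K K K P P K K K P P
WS: work from column 11 back to column 1 (reverse the tiled row), swapping K<->P (O and / unchanged).
Row 8 as worked: K K P P P K K P P P K
Stitch 6 in working order -> K

== STITCH ==
K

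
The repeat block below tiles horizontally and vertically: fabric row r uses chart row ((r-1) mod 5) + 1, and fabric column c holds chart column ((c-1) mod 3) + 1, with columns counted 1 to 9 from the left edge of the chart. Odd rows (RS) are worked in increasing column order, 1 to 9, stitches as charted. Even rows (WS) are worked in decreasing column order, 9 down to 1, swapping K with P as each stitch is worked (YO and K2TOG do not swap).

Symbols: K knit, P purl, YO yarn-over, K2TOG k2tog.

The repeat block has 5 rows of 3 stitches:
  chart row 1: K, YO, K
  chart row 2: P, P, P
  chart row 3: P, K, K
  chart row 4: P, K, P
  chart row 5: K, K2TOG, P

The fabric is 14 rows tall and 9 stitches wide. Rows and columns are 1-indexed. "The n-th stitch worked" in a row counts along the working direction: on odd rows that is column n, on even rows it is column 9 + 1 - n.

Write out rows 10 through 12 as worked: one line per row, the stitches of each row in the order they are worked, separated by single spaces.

Row 10: chart row 5, WS - tiled (columns 1-9): K K2TOG P K K2TOG P K K2TOG P; work from column 9 back to 1 with K<->P swapped.
Row 11: chart row 1, RS - tile across columns 1-9 and work as-is.
Row 12: chart row 2, WS - tiled (columns 1-9): P P P P P P P P P; work from column 9 back to 1 with K<->P swapped.

== ROWS AS WORKED ==
K K2TOG P K K2TOG P K K2TOG P
K YO K K YO K K YO K
K K K K K K K K K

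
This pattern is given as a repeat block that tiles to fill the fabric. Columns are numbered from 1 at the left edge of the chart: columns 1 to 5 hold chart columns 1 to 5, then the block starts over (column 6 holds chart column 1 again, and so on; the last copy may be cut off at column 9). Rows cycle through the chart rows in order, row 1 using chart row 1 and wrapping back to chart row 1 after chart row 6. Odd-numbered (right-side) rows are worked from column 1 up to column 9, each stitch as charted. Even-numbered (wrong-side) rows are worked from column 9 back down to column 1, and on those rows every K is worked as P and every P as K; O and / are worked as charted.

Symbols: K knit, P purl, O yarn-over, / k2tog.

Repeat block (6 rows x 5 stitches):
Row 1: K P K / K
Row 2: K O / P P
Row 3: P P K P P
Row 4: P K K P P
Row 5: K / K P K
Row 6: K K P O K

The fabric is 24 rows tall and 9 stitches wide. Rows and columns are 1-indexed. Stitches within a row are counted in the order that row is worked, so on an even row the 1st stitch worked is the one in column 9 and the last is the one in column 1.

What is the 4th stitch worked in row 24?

Result:
P

Derivation:
For row 24: chart row = ((24-1) mod 6) + 1 = 6; this is a WS (even) row.
Chart row 6 tiled across columns 1-9: K K P O K K K P O
WS row: flip the tiled sequence (start at column 9) and apply K<->P; O and / stay.
Row 24 as worked: O K P P P O K P P
The 4th stitch worked is P.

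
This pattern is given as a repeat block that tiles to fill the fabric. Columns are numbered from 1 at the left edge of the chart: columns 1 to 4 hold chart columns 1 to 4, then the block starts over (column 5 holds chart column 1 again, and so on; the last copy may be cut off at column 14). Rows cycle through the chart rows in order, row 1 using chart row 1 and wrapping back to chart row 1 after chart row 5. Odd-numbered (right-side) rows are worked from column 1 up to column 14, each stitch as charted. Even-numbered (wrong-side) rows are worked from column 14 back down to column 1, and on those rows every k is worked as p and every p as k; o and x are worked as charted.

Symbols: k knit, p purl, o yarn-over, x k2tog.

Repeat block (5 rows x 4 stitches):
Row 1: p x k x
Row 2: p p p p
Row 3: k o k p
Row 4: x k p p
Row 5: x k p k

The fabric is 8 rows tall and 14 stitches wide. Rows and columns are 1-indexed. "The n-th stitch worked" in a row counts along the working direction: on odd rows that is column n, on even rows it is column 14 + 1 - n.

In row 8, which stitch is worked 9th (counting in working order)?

Row 8 uses chart row ((8-1) mod 5)+1 = 3. Row 8 is even, so WS.
Chart row 3 tiled across columns 1-14: k o k p k o k p k o k p k o
WS: work from column 14 back to column 1 (reverse the tiled row), swapping k<->p (o and x unchanged).
Row 8 as worked: o p k p o p k p o p k p o p
Counting 9 along the worked row gives o.

== STITCH ==
o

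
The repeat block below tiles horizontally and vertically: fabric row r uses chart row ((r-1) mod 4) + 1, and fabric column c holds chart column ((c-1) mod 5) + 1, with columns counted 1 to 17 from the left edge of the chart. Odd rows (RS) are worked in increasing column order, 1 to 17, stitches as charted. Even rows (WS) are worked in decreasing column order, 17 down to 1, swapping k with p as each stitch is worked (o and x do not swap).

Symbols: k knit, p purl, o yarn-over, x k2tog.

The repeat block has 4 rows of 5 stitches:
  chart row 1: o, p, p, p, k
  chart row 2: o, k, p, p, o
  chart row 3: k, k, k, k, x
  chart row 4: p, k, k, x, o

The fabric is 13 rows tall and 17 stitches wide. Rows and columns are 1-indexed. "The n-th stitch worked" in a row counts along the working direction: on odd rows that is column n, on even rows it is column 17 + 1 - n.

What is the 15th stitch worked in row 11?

Row 11: (11-1) mod 4 = 2, so use chart row 3. Odd row -> RS.
Chart row 3 tiled across columns 1-17: k k k k x k k k k x k k k k x k k
RS row: no reversal, no swap; stitch n worked = column n.
Counting 15 along the worked row gives x.

Result:
x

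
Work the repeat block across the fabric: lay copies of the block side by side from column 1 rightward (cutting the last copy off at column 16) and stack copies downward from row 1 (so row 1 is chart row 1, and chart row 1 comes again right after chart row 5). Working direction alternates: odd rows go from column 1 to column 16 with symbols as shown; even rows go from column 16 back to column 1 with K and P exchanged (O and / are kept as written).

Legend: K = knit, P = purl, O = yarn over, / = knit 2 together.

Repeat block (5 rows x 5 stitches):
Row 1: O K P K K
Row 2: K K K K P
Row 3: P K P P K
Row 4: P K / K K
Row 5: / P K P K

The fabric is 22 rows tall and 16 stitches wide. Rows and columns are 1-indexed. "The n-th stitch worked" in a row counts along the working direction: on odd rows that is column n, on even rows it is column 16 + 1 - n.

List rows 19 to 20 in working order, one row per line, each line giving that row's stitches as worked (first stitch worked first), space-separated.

Row 19: chart row 4, RS - tile across columns 1-16 and work as-is.
Row 20: chart row 5, WS - tiled (columns 1-16): / P K P K / P K P K / P K P K /; work from column 16 back to 1 with K<->P swapped.

== ROWS AS WORKED ==
P K / K K P K / K K P K / K K P
/ P K P K / P K P K / P K P K /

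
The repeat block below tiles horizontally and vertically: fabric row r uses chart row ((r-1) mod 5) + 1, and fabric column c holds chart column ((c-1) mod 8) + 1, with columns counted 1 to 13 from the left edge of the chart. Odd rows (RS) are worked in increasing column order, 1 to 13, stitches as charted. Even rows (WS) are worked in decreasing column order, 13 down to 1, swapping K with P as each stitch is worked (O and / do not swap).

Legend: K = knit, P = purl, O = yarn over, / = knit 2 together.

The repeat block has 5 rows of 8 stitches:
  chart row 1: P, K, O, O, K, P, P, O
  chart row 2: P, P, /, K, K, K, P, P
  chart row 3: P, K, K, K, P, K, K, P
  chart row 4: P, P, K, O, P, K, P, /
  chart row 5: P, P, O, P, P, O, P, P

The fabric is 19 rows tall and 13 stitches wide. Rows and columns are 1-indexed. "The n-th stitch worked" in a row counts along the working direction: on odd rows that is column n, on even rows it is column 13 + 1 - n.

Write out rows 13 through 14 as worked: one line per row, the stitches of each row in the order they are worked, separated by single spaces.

Row 13: chart row 3, RS - tile across columns 1-13 and work as-is.
Row 14: chart row 4, WS - tiled (columns 1-13): P P K O P K P / P P K O P; work from column 13 back to 1 with K<->P swapped.

Result:
P K K K P K K P P K K K P
K O P K K / K P K O P K K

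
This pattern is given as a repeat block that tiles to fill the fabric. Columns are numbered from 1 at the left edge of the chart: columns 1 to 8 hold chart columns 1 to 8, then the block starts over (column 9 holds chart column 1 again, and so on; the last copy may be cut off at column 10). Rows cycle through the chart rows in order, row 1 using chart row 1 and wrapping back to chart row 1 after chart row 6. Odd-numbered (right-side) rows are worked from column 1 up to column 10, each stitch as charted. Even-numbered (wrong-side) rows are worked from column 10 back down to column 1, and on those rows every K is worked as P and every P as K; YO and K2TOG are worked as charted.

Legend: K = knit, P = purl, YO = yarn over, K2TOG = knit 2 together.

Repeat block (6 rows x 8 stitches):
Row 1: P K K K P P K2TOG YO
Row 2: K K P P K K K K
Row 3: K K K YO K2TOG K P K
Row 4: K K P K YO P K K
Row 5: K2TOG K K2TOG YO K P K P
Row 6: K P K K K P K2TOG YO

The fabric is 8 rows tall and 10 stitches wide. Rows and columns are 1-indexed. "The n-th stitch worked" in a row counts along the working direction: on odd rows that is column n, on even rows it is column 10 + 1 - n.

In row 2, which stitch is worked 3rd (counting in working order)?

== STITCH ==
P

Derivation:
Row 2 uses chart row ((2-1) mod 6)+1 = 2. Row 2 is even, so WS.
Chart row 2 tiled across columns 1-10: K K P P K K K K K K
WS: work from column 10 back to column 1 (reverse the tiled row), swapping K<->P (YO and K2TOG unchanged).
Row 2 as worked: P P P P P P K K P P
Stitch 3 in working order -> P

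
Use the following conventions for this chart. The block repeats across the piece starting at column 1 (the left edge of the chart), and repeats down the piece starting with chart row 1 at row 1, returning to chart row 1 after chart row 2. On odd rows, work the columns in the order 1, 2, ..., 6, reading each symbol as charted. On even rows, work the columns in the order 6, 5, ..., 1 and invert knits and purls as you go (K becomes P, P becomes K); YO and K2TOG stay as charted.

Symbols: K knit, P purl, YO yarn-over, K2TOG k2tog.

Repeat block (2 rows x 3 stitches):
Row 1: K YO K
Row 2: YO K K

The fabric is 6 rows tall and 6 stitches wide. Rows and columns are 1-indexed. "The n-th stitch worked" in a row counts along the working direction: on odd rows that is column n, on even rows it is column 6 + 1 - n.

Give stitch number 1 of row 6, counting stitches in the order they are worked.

== STITCH ==
P

Derivation:
Row 6 uses chart row ((6-1) mod 2)+1 = 2. Row 6 is even, so WS.
Chart row 2 tiled across columns 1-6: YO K K YO K K
WS row: flip the tiled sequence (start at column 6) and apply K<->P; YO and K2TOG stay.
Row 6 as worked: P P YO P P YO
Stitch 1 in working order -> P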